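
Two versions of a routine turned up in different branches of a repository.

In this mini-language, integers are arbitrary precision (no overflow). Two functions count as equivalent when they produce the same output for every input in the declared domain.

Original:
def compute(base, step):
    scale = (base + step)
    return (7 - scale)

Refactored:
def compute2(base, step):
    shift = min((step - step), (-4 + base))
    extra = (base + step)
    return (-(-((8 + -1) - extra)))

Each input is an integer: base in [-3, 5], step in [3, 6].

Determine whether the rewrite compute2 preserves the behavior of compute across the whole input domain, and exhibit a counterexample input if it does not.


The two versions differ — the changes include arithmetic usage differs, plus constant usage differs, plus local variable names differ, plus min/max/abs usage differs, plus statement counts differ.
As a probe, take base=5, step=4: compute runs scale=9, then returns -2; compute2 runs shift=0, then extra=9, then returns -2; both end at -2.
Across all 36 domain points the two functions coincide.
verdict: equivalent


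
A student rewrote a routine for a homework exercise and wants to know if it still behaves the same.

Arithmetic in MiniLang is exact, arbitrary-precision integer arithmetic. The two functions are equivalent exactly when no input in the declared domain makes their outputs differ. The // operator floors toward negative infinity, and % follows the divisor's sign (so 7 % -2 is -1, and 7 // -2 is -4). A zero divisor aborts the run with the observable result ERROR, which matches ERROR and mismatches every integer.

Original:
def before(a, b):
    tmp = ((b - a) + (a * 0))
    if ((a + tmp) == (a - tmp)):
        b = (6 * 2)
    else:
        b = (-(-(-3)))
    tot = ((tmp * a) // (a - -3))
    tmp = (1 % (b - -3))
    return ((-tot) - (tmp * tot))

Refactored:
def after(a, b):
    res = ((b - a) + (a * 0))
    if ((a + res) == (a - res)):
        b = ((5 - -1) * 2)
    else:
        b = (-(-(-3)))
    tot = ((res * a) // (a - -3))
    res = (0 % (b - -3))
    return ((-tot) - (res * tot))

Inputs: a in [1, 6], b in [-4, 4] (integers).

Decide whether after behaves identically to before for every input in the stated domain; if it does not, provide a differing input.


Although `1` became `0`, no input in the stated domain can expose it.
As a probe, take a=1, b=-3: before runs tmp=-4, then ((a + tmp) == (a - tmp)) is false, then b=-3, then tot=-1, then a zero divisor aborts: ERROR; after runs res=-4, then ((a + res) == (a - res)) is false, then b=-3, then tot=-1, then a zero divisor aborts: ERROR; both end at ERROR.
Checked all 54 inputs in the declared domain: the outputs agree on every one.
verdict: equivalent


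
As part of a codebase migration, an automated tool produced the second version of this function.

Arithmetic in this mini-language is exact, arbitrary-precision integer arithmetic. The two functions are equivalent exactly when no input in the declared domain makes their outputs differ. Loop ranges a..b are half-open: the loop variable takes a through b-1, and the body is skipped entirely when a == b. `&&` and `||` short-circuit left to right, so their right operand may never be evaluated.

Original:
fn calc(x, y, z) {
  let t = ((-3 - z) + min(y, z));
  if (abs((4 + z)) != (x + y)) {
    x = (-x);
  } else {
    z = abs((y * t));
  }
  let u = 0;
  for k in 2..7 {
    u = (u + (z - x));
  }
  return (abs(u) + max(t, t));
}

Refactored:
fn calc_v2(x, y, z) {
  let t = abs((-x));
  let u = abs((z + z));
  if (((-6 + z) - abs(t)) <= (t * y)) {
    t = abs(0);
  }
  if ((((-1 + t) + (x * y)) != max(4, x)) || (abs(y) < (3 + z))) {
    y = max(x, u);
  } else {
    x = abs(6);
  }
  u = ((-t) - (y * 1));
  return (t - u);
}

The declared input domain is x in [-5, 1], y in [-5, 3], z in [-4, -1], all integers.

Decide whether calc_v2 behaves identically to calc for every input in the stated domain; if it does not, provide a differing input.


On input x=-5, y=-5, z=-4, calc returns 41 while calc_v2 returns 18.
verdict: not equivalent; witness: x=-5, y=-5, z=-4


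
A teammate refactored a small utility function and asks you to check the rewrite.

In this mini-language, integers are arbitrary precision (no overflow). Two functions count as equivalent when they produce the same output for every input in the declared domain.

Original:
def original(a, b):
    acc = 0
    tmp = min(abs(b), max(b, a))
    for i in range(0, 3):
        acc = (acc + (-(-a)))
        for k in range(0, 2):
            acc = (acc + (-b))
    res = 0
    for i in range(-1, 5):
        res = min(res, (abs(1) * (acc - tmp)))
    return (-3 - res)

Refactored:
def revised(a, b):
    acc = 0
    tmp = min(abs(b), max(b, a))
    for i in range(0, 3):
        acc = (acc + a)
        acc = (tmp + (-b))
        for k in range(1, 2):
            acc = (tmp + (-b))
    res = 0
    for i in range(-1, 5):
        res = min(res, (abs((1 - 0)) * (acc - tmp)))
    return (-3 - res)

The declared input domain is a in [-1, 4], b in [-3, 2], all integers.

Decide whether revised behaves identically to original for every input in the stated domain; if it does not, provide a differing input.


The rewrite breaks on a=-1, b=0, where the results are 0 and -3.
original: acc becomes 0; next tmp becomes 0; next at i=0:; next acc becomes -1; next at k=0:; next acc becomes -1; next at k=1:; next acc becomes -1; next at i=1:; next acc becomes -2; next at k=0:; next acc becomes -2; next at k=1:; next acc becomes -2; next at i=2:; next acc becomes -3; next at k=0:; next acc becomes -3; next at k=1:; next acc becomes -3; next res becomes 0; next at i=-1:; next res becomes -3; next at i=0:; next res becomes -3; next at i=1:; next res becomes -3; next at i=2:; next res becomes -3; next at i=3:; next res becomes -3; next at i=4:; next res becomes -3; next final value 0
revised: acc becomes 0; next tmp becomes 0; next at i=0:; next acc becomes -1; next acc becomes 0; next at k=1:; next acc becomes 0; next at i=1:; next acc becomes -1; next acc becomes 0; next at k=1:; next acc becomes 0; next at i=2:; next acc becomes -1; next acc becomes 0; next at k=1:; next acc becomes 0; next res becomes 0; next at i=-1:; next res becomes 0; next at i=0:; next res becomes 0; next at i=1:; next res becomes 0; next at i=2:; next res becomes 0; next at i=3:; next res becomes 0; next at i=4:; next res becomes 0; next final value -3
verdict: not equivalent; witness: a=-1, b=0


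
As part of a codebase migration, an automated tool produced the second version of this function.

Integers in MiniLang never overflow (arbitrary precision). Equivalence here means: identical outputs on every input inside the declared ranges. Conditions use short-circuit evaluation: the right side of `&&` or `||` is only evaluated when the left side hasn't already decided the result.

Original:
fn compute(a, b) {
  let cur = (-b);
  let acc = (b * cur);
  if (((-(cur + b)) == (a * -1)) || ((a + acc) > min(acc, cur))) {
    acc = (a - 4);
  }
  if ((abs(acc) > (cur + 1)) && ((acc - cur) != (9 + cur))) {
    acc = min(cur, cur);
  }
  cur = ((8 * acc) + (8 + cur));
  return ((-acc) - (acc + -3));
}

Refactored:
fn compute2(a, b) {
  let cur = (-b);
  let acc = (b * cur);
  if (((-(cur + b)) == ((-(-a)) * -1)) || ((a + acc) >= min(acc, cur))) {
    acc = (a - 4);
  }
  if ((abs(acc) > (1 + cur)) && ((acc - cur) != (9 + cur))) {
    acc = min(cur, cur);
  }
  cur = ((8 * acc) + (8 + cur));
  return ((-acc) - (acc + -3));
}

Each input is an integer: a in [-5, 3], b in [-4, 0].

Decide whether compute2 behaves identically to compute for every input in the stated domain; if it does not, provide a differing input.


Equivalent. The suspicious edit (`((a + acc) > min(acc, cur))` became `((a + acc) >= min(acc, cur))`) never changes the result for any input inside the declared domain.
Sweeping the whole domain (45 inputs) finds no disagreement.
Tracing a=0, b=-1: compute: cur=1, then acc=-1, then (((-(cur + b)) == (a * -1)) || ((a + acc) > min(acc, cur))) is true, then acc=-4, then ((abs(acc) > (cur + 1)) && ((acc - cur) != (9 + cur))) is true, then acc=1, then cur=17, then returns 1 | compute2: cur=1, then acc=-1, then (((-(cur + b)) == ((-(-a)) * -1)) || ((a + acc) >= min(acc, cur))) is true, then acc=-4, then ((abs(acc) > (1 + cur)) && ((acc - cur) != (9 + cur))) is true, then acc=1, then cur=17, then returns 1 — matching result 1.
verdict: equivalent


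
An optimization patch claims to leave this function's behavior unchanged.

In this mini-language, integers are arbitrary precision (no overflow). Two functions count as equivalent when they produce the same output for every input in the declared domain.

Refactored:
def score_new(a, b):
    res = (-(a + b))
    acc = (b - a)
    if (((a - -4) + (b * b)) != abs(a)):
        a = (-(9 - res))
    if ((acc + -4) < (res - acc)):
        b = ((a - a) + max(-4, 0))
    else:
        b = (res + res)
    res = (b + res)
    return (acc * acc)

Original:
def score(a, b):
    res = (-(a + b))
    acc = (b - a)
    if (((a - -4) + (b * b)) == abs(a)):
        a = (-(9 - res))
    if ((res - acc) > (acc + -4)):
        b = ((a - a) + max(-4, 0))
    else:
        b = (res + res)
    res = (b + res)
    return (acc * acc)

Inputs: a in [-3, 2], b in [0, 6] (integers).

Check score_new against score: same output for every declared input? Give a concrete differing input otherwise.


Equivalent. Although `(((a - -4) + (b * b)) == abs(a))` became `(((a - -4) + (b * b)) != abs(a))`, no input in the stated domain can expose it.
Sweeping the whole domain (42 inputs) finds no disagreement.
Spot check at a=-3, b=5 — score: res=-2, then acc=8, then (((a - -4) + (b * b)) == abs(a)) is false, then ((res - acc) > (acc + -4)) is false, then b=-4, then res=-6, then returns 64. score_new: res=-2, then acc=8, then (((a - -4) + (b * b)) != abs(a)) is true, then a=-11, then ((acc + -4) < (res - acc)) is false, then b=-4, then res=-6, then returns 64. Both give 64.
verdict: equivalent


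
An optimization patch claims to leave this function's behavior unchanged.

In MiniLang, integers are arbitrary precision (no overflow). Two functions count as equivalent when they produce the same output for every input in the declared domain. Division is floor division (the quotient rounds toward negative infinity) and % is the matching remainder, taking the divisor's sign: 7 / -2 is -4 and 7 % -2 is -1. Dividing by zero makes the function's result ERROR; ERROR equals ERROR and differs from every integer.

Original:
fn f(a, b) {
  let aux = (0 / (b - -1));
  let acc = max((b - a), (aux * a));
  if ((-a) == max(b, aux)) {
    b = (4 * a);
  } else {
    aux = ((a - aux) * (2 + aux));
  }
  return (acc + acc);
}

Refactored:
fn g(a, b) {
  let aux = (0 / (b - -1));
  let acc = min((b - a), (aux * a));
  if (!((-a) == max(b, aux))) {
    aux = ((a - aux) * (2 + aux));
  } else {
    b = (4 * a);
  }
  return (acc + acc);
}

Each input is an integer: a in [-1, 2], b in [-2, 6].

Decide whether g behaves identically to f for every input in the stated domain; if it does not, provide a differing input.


Consider the input a=-1, b=-2.
f: aux=0, then acc=0, then ((-a) == max(b, aux)) is false, then aux=-2, then returns 0
g: aux=0, then acc=-1, then (!((-a) == max(b, aux))) is true, then aux=-2, then returns -2
0 against -2: the behavior changed.
verdict: not equivalent; witness: a=-1, b=-2


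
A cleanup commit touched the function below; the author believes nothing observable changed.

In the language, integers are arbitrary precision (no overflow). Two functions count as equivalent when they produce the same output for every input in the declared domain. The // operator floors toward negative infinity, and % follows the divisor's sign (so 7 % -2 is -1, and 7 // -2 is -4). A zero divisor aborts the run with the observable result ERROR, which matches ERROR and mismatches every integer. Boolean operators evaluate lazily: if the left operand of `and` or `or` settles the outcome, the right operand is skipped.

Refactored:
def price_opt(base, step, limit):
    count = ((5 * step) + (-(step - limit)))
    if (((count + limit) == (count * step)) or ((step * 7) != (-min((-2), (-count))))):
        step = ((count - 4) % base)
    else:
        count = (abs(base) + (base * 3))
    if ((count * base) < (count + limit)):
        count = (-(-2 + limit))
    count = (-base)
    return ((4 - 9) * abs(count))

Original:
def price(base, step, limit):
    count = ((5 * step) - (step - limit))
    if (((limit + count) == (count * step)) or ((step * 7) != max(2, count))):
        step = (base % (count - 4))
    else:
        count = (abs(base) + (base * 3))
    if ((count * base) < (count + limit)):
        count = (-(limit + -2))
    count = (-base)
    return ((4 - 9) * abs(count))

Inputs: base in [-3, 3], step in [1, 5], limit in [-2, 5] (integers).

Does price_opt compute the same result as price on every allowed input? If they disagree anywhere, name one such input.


base=-3, step=1, limit=0 yields ERROR from price but -15 from price_opt.
verdict: not equivalent; witness: base=-3, step=1, limit=0


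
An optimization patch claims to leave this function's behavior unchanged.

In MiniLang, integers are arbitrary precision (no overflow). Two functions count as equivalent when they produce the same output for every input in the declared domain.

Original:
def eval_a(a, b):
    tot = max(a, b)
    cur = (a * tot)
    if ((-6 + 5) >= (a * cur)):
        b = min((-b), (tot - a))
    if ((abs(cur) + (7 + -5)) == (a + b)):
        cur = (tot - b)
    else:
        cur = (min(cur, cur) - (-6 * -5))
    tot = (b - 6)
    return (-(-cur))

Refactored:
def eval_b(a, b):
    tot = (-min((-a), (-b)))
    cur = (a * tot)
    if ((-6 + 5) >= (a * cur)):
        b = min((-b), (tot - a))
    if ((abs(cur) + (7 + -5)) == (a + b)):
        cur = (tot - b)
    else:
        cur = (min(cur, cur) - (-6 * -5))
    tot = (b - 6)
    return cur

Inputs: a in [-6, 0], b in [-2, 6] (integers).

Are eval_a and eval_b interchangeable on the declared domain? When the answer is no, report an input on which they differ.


The two are interchangeable: min/max/abs usage differs, and every declared input agrees.
As a probe, take a=-3, b=3: eval_a runs tot=3, then cur=-9, then ((-6 + 5) >= (a * cur)) is false, then ((abs(cur) + (7 + -5)) == (a + b)) is false, then cur=-39, then tot=-3, then returns -39; eval_b runs tot=3, then cur=-9, then ((-6 + 5) >= (a * cur)) is false, then ((abs(cur) + (7 + -5)) == (a + b)) is false, then cur=-39, then tot=-3, then returns -39; both end at -39.
Every one of the 63 inputs gives matching results.
verdict: equivalent


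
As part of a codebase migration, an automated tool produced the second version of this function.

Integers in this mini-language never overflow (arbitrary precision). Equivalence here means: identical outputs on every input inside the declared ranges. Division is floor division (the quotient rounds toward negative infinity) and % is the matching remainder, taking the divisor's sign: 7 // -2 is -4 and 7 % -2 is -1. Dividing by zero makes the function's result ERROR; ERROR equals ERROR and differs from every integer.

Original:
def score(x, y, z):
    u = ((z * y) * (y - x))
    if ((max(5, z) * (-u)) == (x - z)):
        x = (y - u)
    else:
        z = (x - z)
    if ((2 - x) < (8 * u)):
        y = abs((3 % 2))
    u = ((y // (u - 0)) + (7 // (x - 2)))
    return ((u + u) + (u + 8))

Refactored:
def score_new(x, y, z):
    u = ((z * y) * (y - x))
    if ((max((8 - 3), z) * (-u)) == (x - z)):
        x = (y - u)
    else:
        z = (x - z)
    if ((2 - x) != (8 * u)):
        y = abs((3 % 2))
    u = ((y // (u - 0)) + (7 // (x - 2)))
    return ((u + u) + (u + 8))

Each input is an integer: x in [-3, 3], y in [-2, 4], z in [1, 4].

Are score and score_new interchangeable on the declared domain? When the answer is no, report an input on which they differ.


At x=-3, y=-2, z=1: score gives 5, score_new gives -1.
verdict: not equivalent; witness: x=-3, y=-2, z=1


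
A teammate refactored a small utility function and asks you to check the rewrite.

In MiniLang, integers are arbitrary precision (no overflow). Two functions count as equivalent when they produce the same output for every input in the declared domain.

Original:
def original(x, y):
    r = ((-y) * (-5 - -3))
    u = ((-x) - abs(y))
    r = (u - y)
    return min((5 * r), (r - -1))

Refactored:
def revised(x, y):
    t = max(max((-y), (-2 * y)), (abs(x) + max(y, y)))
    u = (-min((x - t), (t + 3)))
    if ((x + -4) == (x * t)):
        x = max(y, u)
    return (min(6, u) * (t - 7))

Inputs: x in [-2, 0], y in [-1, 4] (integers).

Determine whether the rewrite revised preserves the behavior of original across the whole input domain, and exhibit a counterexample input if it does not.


Input x=-2, y=-1: 3 from original versus -20 from revised.
verdict: not equivalent; witness: x=-2, y=-1


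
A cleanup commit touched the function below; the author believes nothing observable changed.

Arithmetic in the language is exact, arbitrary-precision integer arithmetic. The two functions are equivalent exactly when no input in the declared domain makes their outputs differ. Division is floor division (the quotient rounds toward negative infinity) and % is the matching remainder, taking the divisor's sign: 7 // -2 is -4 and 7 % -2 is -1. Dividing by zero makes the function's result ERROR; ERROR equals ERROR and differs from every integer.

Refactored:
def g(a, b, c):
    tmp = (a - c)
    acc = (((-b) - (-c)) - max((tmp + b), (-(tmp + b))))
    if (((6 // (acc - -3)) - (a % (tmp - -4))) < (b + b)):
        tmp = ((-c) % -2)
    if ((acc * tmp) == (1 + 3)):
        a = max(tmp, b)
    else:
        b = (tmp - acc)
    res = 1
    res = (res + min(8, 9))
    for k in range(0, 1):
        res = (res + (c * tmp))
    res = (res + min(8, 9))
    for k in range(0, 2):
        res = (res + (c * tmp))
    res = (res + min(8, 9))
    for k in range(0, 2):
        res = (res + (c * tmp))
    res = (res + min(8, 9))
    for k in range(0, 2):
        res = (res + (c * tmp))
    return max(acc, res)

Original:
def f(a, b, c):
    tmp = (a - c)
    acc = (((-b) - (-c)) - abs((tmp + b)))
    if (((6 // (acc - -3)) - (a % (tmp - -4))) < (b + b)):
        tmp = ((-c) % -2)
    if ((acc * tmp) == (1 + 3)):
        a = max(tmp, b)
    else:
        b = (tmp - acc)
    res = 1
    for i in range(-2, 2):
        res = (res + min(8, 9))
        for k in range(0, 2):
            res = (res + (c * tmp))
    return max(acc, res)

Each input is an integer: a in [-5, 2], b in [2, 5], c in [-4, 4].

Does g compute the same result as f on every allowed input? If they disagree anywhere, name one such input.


a=-5, b=2, c=-3 yields 57 from f but 54 from g.
verdict: not equivalent; witness: a=-5, b=2, c=-3


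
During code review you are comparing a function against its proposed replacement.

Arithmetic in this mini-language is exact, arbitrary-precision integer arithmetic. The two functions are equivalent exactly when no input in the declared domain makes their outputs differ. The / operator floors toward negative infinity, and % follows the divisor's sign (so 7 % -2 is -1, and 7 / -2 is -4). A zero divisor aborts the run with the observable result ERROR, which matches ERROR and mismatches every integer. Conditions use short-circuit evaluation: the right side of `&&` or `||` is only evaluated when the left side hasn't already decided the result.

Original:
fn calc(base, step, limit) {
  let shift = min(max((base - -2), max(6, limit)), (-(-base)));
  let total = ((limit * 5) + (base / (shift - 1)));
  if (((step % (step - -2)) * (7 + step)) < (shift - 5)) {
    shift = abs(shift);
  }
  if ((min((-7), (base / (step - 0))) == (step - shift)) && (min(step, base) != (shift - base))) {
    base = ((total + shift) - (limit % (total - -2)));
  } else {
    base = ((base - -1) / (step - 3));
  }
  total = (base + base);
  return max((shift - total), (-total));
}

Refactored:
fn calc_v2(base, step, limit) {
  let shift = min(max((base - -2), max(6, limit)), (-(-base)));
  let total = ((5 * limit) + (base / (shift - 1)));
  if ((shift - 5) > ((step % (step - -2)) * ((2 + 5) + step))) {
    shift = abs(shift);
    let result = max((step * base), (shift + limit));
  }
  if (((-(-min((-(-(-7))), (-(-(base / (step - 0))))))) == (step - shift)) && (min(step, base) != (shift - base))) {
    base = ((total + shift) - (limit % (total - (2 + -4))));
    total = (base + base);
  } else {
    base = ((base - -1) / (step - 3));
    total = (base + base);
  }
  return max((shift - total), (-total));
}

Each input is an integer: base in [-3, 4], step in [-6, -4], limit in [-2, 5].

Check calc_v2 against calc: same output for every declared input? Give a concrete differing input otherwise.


Reading the diff, among the changes: constant usage differs, and statement counts differ, and arithmetic usage differs, and comparison usage differs, and local variable names differ, and min/max/abs usage differs.
Spot check at base=0, step=-6, limit=-2 — calc: shift=0, then total=-10, then (((step % (step - -2)) * (7 + step)) < (shift - 5)) is false, then ((min((-7), (base / (step - 0))) == (step - shift)) && (min(step, base) != (shift - base))) is false, then base=-1, then total=-2, then returns 2. calc_v2: shift=0, then total=-10, then ((shift - 5) > ((step % (step - -2)) * ((2 + 5) + step))) is false, then (((-(-min((-(-(-7))), (-(-(base / (step - 0))))))) == (step - shift)) && (min(step, base) != (shift - base))) is false, then base=-1, then total=-2, then returns 2. Both give 2.
Across all 192 domain points the two functions coincide.
verdict: equivalent


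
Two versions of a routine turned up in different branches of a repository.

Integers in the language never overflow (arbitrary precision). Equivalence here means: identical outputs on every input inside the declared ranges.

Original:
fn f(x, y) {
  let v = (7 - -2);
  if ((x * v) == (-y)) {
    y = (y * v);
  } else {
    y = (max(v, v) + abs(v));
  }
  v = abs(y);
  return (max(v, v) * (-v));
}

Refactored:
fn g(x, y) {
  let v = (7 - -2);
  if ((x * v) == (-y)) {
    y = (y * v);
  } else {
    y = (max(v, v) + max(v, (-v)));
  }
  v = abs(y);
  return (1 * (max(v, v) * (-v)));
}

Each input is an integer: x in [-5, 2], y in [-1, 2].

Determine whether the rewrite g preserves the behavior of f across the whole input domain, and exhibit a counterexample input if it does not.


Reading the diff, among the changes: constant usage differs; arithmetic usage differs; min/max/abs usage differs.
One worked example (x=-1, y=0) — f: v = 9; ((x * v) == (-y)) -> false; y = 18; v = 18; return -324; g: v = 9; ((x * v) == (-y)) -> false; y = 18; v = 18; return -324; agreement on -324.
Sweeping the whole domain (32 inputs) finds no disagreement.
verdict: equivalent


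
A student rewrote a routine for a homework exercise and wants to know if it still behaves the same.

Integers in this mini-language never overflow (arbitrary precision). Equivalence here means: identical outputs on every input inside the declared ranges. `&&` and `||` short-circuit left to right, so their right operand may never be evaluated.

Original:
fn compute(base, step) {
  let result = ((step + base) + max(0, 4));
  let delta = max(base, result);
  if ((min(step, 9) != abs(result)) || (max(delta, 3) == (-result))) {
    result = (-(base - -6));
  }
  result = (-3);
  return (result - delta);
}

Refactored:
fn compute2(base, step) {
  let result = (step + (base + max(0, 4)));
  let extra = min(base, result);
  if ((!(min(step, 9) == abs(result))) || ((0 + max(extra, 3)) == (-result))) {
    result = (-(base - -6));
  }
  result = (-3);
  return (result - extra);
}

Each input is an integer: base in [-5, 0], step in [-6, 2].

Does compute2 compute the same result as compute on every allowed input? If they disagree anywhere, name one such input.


These are not equivalent — on base=-5, step=-6 the outputs split (2 vs 4).
compute: result = -7; delta = -5; ((min(step, 9) != abs(result)) || (max(delta, 3) == (-result))) -> true; result = -1; result = -3; return 2
compute2: result = -7; extra = -7; ((!(min(step, 9) == abs(result))) || ((0 + max(extra, 3)) == (-result))) -> true; result = -1; result = -3; return 4
verdict: not equivalent; witness: base=-5, step=-6


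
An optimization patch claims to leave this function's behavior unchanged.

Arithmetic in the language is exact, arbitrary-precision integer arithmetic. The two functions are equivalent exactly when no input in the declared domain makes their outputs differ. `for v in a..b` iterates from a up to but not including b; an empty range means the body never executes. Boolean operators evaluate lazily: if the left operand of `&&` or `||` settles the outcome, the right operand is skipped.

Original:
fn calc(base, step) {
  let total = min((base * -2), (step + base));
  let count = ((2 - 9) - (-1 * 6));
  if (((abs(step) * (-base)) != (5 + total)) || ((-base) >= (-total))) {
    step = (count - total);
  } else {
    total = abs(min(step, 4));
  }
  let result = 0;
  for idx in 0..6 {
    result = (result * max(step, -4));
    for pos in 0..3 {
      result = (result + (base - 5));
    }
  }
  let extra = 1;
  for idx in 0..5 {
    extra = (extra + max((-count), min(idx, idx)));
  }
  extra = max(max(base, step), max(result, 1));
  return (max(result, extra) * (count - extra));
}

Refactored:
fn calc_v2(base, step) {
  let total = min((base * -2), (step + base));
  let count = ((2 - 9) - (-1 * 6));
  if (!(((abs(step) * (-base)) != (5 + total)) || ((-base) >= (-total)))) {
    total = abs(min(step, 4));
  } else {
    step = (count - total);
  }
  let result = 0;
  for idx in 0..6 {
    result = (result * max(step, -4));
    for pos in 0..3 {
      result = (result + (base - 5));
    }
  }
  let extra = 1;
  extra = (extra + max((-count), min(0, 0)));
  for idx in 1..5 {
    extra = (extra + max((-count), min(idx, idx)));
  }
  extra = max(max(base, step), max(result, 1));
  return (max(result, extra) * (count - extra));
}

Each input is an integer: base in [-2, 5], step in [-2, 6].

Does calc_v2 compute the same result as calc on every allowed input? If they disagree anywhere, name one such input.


This is a faithful refactor — min/max/abs usage differs, plus statement counts differ, plus loop structure differs, plus constant usage differs, plus boolean connective usage differs, plus arithmetic usage differs, but the computed results match everywhere.
Spot check at base=1, step=6 — calc: total becomes -2; next count becomes -1; next (((abs(step) * (-base)) != (5 + total)) || ((-base) >= (-total))) evaluates to true; next step becomes 1; next result becomes 0; next at idx=0:; next result becomes 0; next at pos=0:; next result becomes -4; next at pos=1:; next result becomes -8; next at pos=2:; next result becomes -12; next at idx=1:; next result becomes -12; next at pos=0:; next result becomes -16; next at pos=1:; next result becomes -20; next at pos=2:; next result becomes -24; next at idx=2:; next result becomes -24; next at pos=0:; next result becomes -28; next at pos=1:; next result becomes -32; next at pos=2:; next result becomes -36; next at idx=3:; next result becomes -36; next at pos=0:; next result becomes -40; next at pos=1:; next result becomes -44; next at pos=2:; next result becomes -48; next at idx=4:; next result becomes -48; next at pos=0:; next result becomes -52; next at pos=1:; next result becomes -56; next at pos=2:; next result becomes -60; next at idx=5:; next result becomes -60; next at pos=0:; next result becomes -64; next at pos=1:; next result becomes -68; next at pos=2:; next result becomes -72; next extra becomes 1; next at idx=0:; next extra becomes 2; next at idx=1:; next extra becomes 3; next at idx=2:; next extra becomes 5; next at idx=3:; next extra becomes 8; next at idx=4:; next extra becomes 12; next extra becomes 1; next final value -2. calc_v2: total becomes -2; next count becomes -1; next (!(((abs(step) * (-base)) != (5 + total)) || ((-base) >= (-total)))) evaluates to false; next step becomes 1; next result becomes 0; next at idx=0:; next result becomes 0; next at pos=0:; next result becomes -4; next at pos=1:; next result becomes -8; next at pos=2:; next result becomes -12; next at idx=1:; next result becomes -12; next at pos=0:; next result becomes -16; next at pos=1:; next result becomes -20; next at pos=2:; next result becomes -24; next at idx=2:; next result becomes -24; next at pos=0:; next result becomes -28; next at pos=1:; next result becomes -32; next at pos=2:; next result becomes -36; next at idx=3:; next result becomes -36; next at pos=0:; next result becomes -40; next at pos=1:; next result becomes -44; next at pos=2:; next result becomes -48; next at idx=4:; next result becomes -48; next at pos=0:; next result becomes -52; next at pos=1:; next result becomes -56; next at pos=2:; next result becomes -60; next at idx=5:; next result becomes -60; next at pos=0:; next result becomes -64; next at pos=1:; next result becomes -68; next at pos=2:; next result becomes -72; next extra becomes 1; next extra becomes 2; next at idx=1:; next extra becomes 3; next at idx=2:; next extra becomes 5; next at idx=3:; next extra becomes 8; next at idx=4:; next extra becomes 12; next extra becomes 1; next final value -2. Both give -2.
Sweeping the whole domain (72 inputs) finds no disagreement.
verdict: equivalent


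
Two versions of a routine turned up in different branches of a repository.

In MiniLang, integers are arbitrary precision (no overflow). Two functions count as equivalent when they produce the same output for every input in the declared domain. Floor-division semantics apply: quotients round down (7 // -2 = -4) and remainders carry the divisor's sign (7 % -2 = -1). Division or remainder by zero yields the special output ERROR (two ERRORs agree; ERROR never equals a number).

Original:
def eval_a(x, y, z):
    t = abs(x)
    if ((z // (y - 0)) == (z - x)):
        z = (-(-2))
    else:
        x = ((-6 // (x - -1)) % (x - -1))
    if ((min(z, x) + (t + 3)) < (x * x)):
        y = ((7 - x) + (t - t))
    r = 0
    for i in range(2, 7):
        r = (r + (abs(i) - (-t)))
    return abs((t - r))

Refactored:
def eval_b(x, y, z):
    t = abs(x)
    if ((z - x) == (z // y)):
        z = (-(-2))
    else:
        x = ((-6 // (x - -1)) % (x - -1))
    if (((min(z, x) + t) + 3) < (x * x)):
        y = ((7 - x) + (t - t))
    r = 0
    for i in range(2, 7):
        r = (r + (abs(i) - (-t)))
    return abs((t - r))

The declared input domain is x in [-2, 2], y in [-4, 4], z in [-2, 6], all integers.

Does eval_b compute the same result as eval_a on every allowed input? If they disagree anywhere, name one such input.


Side by side, the visible changes include: arithmetic usage differs, and constant usage differs.
Spot check at x=2, y=-2, z=0 — eval_a: t := 2 | ((z // (y - 0)) == (z - x)): false | x := 1 | ((min(z, x) + (t + 3)) < (x * x)): false | r := 0 | iter i=2: | r := 4 | iter i=3: | r := 9 | iter i=4: | r := 15 | iter i=5: | r := 22 | iter i=6: | r := 30 | result 28. eval_b: t := 2 | ((z - x) == (z // y)): false | x := 1 | (((min(z, x) + t) + 3) < (x * x)): false | r := 0 | iter i=2: | r := 4 | iter i=3: | r := 9 | iter i=4: | r := 15 | iter i=5: | r := 22 | iter i=6: | r := 30 | result 28. Both give 28.
Every one of the 405 inputs gives matching results.
verdict: equivalent


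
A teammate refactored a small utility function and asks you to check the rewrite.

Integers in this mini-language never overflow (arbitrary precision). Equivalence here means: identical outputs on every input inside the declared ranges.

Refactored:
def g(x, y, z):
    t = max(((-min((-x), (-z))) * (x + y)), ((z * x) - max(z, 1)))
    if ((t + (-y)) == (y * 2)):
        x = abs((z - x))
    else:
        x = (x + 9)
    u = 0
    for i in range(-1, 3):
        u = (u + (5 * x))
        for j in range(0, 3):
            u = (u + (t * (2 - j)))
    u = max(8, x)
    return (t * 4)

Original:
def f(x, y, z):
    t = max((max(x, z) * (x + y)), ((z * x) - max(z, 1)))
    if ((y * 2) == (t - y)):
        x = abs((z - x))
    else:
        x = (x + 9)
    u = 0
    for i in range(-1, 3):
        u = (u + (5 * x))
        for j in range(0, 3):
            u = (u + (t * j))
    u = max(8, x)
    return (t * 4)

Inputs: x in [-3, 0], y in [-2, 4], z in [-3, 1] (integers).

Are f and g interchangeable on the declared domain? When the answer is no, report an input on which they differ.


The two are interchangeable: arithmetic usage differs, min/max/abs usage differs, constant usage differs, and every declared input agrees.
Spot check at x=-2, y=3, z=0 — f: t = 0; ((y * 2) == (t - y)) -> false; x = 7; u = 0; [i=-1]; u = 35; [j=0]; u = 35; [j=1]; u = 35; [j=2]; u = 35; [i=0]; u = 70; [j=0]; u = 70; [j=1]; u = 70; [j=2]; u = 70; [i=1]; u = 105; [j=0]; u = 105; [j=1]; u = 105; [j=2]; u = 105; [i=2]; u = 140; [j=0]; u = 140; [j=1]; u = 140; [j=2]; u = 140; u = 8; return 0. g: t = 0; ((t + (-y)) == (y * 2)) -> false; x = 7; u = 0; [i=-1]; u = 35; [j=0]; u = 35; [j=1]; u = 35; [j=2]; u = 35; [i=0]; u = 70; [j=0]; u = 70; [j=1]; u = 70; [j=2]; u = 70; [i=1]; u = 105; [j=0]; u = 105; [j=1]; u = 105; [j=2]; u = 105; [i=2]; u = 140; [j=0]; u = 140; [j=1]; u = 140; [j=2]; u = 140; u = 8; return 0. Both give 0.
Across all 140 domain points the two functions coincide.
verdict: equivalent


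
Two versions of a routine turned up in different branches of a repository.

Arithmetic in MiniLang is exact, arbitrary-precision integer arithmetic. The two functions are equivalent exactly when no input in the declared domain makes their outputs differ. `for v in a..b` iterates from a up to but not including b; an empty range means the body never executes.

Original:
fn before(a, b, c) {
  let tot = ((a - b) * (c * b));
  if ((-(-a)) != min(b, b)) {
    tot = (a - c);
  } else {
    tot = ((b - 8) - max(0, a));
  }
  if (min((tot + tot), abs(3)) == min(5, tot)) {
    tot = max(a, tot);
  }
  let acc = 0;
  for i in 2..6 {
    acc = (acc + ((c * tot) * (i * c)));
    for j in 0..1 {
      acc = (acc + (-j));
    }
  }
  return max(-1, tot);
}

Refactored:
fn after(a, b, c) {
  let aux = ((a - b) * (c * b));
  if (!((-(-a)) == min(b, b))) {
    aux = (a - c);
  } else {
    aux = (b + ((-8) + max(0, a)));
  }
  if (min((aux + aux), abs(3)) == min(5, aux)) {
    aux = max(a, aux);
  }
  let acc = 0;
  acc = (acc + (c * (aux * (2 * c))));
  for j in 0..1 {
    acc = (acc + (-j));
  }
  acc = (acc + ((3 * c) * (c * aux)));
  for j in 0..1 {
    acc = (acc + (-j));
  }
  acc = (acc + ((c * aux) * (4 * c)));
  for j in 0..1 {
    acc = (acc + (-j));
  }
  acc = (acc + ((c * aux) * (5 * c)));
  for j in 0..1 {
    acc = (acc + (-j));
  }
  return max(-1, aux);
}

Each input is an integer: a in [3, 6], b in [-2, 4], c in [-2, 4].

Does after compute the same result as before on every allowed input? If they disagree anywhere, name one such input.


There is a counterexample at a=4, b=4, c=-2: -1 on one side, 4 on the other.
before: tot becomes 0; next ((-(-a)) != min(b, b)) evaluates to false; next tot becomes -8; next (min((tot + tot), abs(3)) == min(5, tot)) evaluates to false; next acc becomes 0; next at i=2:; next acc becomes -64; next at j=0:; next acc becomes -64; next at i=3:; next acc becomes -160; next at j=0:; next acc becomes -160; next at i=4:; next acc becomes -288; next at j=0:; next acc becomes -288; next at i=5:; next acc becomes -448; next at j=0:; next acc becomes -448; next final value -1
after: aux becomes 0; next (!((-(-a)) == min(b, b))) evaluates to false; next aux becomes 0; next (min((aux + aux), abs(3)) == min(5, aux)) evaluates to true; next aux becomes 4; next acc becomes 0; next acc becomes 32; next at j=0:; next acc becomes 32; next acc becomes 80; next at j=0:; next acc becomes 80; next acc becomes 144; next at j=0:; next acc becomes 144; next acc becomes 224; next at j=0:; next acc becomes 224; next final value 4
verdict: not equivalent; witness: a=4, b=4, c=-2


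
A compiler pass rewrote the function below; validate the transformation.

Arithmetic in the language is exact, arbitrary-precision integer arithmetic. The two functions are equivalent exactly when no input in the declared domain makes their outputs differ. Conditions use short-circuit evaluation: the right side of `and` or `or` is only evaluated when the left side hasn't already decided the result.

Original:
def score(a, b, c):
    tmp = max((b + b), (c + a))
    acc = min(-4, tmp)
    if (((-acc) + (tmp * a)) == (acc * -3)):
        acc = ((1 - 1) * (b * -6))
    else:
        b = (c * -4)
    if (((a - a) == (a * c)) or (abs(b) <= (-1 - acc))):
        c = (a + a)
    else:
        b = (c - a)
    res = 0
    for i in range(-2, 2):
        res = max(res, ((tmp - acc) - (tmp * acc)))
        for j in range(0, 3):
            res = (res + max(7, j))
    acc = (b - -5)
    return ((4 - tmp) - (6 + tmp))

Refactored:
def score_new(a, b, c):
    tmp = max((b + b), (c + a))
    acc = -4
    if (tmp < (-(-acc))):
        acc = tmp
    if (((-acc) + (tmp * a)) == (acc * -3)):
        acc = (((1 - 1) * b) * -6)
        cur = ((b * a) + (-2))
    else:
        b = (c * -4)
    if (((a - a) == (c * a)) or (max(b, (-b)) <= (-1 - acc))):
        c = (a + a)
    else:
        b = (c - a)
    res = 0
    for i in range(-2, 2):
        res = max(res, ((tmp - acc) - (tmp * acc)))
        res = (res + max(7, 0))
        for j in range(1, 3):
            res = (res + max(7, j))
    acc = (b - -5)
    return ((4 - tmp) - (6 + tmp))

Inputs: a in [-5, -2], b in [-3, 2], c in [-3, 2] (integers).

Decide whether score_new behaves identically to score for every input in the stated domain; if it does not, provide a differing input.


Differences: constant usage differs, plus comparison usage differs, plus statement counts differ, plus branching structure differs, plus min/max/abs usage differs, plus arithmetic usage differs, plus local variable names differ, plus loop structure differs — yet all 144 inputs agree.
verdict: equivalent


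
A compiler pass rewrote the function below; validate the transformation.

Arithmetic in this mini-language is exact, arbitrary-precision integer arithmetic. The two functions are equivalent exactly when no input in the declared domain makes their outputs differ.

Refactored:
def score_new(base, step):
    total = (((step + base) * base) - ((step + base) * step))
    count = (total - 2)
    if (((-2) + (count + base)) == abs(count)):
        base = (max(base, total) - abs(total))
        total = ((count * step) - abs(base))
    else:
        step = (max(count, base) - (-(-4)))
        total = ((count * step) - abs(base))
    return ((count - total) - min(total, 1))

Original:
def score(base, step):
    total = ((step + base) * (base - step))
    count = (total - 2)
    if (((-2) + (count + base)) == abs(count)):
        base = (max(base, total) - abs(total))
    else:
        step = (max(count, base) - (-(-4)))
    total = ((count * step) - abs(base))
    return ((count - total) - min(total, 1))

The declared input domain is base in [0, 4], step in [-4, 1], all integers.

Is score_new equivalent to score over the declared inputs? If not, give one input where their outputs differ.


Side by side, the visible changes include: min/max/abs usage differs; statement counts differ; arithmetic usage differs.
One worked example (base=0, step=-1) — score: total := -1 | count := -3 | (((-2) + (count + base)) == abs(count)): false | step := -4 | total := 12 | result -16; score_new: total := -1 | count := -3 | (((-2) + (count + base)) == abs(count)): false | step := -4 | total := 12 | result -16; agreement on -16.
Every one of the 30 inputs gives matching results.
verdict: equivalent


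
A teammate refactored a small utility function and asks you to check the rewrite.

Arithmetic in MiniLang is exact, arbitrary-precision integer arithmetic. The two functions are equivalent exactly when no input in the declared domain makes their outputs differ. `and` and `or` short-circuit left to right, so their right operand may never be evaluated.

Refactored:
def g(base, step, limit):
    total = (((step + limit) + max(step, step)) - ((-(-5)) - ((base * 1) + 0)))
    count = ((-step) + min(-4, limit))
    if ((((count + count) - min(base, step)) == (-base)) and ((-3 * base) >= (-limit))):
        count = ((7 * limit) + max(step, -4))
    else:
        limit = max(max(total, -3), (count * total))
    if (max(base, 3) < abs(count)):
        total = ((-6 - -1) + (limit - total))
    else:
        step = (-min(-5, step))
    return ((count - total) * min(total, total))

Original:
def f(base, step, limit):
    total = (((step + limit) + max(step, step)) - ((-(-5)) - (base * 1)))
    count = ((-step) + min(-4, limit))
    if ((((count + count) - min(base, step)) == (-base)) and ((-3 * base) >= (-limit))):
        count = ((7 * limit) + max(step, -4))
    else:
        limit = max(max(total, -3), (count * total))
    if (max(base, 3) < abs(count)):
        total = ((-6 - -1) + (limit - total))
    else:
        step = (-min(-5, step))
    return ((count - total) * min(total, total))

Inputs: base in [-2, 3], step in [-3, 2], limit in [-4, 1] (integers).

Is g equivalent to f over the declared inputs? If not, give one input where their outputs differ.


The two versions differ — the changes include arithmetic usage differs, plus constant usage differs.
Spot check at base=2, step=1, limit=-3 — f: total becomes -4; next count becomes -5; next ((((count + count) - min(base, step)) == (-base)) and ((-3 * base) >= (-limit))) evaluates to false; next limit becomes 20; next (max(base, 3) < abs(count)) evaluates to true; next total becomes 19; next final value -456. g: total becomes -4; next count becomes -5; next ((((count + count) - min(base, step)) == (-base)) and ((-3 * base) >= (-limit))) evaluates to false; next limit becomes 20; next (max(base, 3) < abs(count)) evaluates to true; next total becomes 19; next final value -456. Both give -456.
Checked all 216 inputs in the declared domain: the outputs agree on every one.
verdict: equivalent
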